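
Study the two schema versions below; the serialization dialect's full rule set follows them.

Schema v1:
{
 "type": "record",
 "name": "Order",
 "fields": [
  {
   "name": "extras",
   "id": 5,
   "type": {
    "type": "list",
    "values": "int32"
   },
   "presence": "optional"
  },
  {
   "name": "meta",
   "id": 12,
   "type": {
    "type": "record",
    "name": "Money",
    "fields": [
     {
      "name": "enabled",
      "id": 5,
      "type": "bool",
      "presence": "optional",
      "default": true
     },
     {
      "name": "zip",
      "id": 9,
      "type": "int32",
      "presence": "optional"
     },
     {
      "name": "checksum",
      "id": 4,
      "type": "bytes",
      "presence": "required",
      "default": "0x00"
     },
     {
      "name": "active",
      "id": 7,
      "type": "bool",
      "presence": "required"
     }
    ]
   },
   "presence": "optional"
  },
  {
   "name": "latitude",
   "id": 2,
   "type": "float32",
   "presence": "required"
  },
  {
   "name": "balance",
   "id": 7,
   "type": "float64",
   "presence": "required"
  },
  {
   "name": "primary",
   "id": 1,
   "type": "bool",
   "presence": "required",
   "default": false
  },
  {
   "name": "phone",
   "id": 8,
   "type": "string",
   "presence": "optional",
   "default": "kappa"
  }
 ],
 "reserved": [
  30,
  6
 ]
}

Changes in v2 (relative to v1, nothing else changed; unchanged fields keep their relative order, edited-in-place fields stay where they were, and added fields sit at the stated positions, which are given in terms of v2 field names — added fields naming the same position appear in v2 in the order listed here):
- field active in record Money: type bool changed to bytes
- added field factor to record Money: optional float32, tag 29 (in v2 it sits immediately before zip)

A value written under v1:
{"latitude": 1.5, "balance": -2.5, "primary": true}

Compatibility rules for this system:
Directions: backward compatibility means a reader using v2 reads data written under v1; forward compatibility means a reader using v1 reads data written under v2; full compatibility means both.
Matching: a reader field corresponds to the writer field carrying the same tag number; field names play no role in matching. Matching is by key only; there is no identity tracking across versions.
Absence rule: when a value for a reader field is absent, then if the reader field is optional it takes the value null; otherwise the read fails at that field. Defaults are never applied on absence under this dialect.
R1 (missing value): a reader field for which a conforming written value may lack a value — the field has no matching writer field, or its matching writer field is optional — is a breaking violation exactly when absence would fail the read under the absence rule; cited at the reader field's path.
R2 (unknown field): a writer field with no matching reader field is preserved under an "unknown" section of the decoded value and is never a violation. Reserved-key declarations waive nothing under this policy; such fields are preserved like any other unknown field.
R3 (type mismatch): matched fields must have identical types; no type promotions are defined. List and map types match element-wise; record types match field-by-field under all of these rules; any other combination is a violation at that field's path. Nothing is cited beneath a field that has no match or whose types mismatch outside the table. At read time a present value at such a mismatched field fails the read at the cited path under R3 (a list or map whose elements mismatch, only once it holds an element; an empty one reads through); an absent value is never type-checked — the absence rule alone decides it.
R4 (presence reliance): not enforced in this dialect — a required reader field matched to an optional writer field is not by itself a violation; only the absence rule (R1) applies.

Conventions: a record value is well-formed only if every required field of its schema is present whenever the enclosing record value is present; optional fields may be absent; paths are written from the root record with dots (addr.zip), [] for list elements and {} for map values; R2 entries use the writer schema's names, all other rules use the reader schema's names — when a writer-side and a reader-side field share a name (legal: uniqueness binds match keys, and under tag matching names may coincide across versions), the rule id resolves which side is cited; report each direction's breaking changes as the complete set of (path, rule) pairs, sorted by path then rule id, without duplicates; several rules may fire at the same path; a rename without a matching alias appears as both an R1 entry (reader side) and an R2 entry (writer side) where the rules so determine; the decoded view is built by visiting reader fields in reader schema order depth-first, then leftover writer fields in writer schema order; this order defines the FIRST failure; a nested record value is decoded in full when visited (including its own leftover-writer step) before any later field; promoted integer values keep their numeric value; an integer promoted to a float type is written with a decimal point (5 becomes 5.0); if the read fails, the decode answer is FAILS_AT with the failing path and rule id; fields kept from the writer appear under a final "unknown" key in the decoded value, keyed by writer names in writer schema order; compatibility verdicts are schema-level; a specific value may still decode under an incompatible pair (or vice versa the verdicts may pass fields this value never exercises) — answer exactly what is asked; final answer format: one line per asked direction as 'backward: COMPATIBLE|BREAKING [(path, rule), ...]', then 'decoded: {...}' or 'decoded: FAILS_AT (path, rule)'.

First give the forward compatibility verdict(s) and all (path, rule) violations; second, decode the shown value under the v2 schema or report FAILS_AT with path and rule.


forward: BREAKING [(meta.active, R3)]; decoded: {"extras": null, "meta": null, "latitude": 1.5, "balance": -2.5, "primary": true, "phone": null}

arrows below run writer -> reader for Order
checking forward for Order: reader v1 against writer v2:
  extras <- extras (list<int32> -> list<int32>, writer optional)
  meta <- meta (Money -> Money, writer optional)
  latitude <- latitude (float32 -> float32, writer required)
  balance <- balance (float64 -> float64, writer required)
  primary <- primary (bool -> bool, writer required)
  phone <- phone (string -> string, writer optional)
  meta.enabled <- meta.enabled (bool -> bool, writer optional)
  meta.zip <- meta.zip (int32 -> int32, writer optional)
  meta.checksum <- meta.checksum (bytes -> bytes, writer required)
  meta.active <- meta.active (bytes -> bool, writer required)
  writer field meta.factor has no reader counterpart
  R3 fires at meta.active
  => forward verdict for Order: BREAKING, 1 violation(s)
decoding the Order value with the v2 reader:
  extras := null (not supplied -> null)
  meta := null (not supplied -> null)
  latitude := 1.5
  balance := -2.5
  primary := true
  phone := null (not supplied -> null)
  => decoded: {"extras": null, "meta": null, "latitude": 1.5, "balance": -2.5, "primary": true, "phone": null}
checking off the Order differences that do not matter here:
  added field factor to record Money: optional float32, tag 29 (in v2 it sits immediately before zip) -> inert for the asked Order verdict: nothing fires


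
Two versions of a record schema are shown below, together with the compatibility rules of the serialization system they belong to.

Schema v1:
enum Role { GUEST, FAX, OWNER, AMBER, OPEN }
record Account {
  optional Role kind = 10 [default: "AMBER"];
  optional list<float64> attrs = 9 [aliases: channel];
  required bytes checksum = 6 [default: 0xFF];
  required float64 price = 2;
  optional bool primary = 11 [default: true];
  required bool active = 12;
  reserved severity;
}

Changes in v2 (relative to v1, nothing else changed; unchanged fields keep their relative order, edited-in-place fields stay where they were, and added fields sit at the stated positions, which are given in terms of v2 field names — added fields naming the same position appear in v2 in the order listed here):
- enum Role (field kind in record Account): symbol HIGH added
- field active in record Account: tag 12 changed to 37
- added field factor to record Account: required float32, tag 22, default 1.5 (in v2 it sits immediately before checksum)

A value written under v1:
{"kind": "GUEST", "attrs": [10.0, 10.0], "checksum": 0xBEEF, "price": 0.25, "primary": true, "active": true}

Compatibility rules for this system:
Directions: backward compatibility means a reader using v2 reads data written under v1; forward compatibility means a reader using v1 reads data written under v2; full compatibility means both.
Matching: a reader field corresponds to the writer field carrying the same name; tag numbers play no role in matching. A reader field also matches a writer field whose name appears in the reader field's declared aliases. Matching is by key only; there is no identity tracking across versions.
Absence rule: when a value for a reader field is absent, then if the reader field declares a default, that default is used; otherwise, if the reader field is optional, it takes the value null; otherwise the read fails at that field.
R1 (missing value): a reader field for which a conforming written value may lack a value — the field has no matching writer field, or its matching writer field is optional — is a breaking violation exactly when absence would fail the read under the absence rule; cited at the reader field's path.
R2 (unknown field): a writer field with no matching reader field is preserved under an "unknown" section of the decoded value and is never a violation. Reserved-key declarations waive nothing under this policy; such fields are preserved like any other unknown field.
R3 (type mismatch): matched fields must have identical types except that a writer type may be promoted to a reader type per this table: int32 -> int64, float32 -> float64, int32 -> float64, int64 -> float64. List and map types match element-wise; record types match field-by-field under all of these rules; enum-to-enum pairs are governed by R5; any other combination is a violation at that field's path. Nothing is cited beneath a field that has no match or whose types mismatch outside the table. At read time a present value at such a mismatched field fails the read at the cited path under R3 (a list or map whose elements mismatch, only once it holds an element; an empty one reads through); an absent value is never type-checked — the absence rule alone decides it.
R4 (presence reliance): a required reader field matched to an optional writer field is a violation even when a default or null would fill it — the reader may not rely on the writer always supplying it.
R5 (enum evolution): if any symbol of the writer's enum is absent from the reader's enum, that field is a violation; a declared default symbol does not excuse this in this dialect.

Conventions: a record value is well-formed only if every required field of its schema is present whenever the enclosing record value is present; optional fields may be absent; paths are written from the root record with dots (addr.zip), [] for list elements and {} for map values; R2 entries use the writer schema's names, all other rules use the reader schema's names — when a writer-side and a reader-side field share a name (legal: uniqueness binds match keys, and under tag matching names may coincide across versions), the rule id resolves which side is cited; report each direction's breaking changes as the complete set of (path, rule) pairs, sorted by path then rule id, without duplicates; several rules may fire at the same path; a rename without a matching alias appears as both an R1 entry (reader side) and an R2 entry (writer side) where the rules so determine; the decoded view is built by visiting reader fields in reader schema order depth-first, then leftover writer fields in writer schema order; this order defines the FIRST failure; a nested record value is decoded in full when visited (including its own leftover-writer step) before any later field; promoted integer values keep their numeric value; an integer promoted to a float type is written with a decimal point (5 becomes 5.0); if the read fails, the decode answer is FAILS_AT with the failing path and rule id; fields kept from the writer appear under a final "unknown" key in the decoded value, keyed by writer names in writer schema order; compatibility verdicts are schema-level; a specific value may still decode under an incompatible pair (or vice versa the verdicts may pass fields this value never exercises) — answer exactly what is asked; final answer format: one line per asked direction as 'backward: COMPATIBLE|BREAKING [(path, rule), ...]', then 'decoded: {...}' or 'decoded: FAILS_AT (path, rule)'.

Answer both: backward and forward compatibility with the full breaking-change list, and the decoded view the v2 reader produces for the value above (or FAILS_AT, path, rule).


backward: COMPATIBLE []; forward: BREAKING [(kind, R5)]; decoded: {"kind": "GUEST", "attrs": [10.0, 10.0], "factor": 1.5, "checksum": 0xBEEF, "price": 0.25, "primary": true, "active": true}

the writer's type comes first in each Account pair
backward on Account — v2 reading data written by v1:
  kind: paired with writer kind (Role -> Role; writer optional)
  attrs: paired with writer attrs (list<float64> -> list<float64>; writer optional)
  factor: no writer-side match
  checksum: paired with writer checksum (bytes -> bytes; writer required)
  price: paired with writer price (float64 -> float64; writer required)
  primary: paired with writer primary (bool -> bool; writer optional)
  active: paired with writer active (bool -> bool; writer required)
  nothing fires on Account: backward is COMPATIBLE
forward on Account — v1 reading data written by v2:
  kind: paired with writer kind (Role -> Role; writer optional)
  attrs: paired with writer attrs (list<float64> -> list<float64>; writer optional)
  checksum: paired with writer checksum (bytes -> bytes; writer required)
  price: paired with writer price (float64 -> float64; writer required)
  primary: paired with writer primary (bool -> bool; writer optional)
  active: paired with writer active (bool -> bool; writer required)
  writer factor: unknown to reader
  rule R5 violated at kind
  => forward: BREAKING (1)
migrating the Account value to v2:
  kind := "GUEST"
  attrs := [10.0, 10.0]
  factor := 1.5 (absent -> default)
  checksum := 0xBEEF
  price := 0.25
  primary := true
  active := true
  => decoded: {"kind": "GUEST", "attrs": [10.0, 10.0], "factor": 1.5, "checksum": 0xBEEF, "price": 0.25, "primary": true, "active": true}


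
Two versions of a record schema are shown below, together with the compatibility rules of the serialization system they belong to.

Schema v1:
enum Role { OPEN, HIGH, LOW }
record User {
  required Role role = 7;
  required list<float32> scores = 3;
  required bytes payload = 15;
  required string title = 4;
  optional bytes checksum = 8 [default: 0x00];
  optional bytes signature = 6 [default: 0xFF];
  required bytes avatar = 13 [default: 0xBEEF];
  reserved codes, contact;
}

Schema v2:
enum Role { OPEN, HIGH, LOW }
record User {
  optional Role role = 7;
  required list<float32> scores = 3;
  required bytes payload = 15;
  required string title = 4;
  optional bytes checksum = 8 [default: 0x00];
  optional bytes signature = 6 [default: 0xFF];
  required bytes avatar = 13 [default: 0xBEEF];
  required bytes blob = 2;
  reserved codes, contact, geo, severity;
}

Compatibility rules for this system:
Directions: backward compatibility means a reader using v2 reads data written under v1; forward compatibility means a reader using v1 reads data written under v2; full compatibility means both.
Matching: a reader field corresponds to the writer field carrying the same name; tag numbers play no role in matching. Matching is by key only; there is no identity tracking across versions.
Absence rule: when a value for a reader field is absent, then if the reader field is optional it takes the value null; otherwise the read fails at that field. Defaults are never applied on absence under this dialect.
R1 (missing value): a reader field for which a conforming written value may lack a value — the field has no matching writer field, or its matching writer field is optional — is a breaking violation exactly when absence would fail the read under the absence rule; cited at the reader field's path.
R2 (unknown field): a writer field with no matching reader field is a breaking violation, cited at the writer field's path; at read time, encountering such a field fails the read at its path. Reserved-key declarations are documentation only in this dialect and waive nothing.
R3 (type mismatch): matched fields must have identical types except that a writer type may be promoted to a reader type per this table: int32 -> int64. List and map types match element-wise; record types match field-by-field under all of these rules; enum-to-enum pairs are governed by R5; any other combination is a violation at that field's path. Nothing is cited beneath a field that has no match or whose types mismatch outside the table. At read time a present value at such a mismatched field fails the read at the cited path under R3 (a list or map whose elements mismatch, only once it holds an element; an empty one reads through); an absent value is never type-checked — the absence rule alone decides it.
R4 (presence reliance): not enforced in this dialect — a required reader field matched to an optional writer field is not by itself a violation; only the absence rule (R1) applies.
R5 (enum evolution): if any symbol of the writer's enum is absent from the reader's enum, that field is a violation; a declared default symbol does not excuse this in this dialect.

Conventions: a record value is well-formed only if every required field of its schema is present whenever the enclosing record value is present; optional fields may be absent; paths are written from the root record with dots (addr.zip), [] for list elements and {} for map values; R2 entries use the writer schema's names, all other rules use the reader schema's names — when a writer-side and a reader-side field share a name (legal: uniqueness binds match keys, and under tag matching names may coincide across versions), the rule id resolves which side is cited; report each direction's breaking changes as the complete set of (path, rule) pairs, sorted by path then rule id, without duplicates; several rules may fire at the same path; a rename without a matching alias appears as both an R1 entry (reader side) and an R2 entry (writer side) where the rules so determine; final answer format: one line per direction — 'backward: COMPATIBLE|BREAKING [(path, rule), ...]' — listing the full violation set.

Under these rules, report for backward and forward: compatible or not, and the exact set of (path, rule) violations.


backward: BREAKING [(blob, R1)]; forward: BREAKING [(blob, R2), (role, R1)]

in User below, arrows point writer -> reader
backward on User — v2 reading data written by v1:
  writer required, Role -> Role: reader role maps from writer role
  writer required, list<float32> -> list<float32>: reader scores maps from writer scores
  writer required, bytes -> bytes: reader payload maps from writer payload
  writer required, string -> string: reader title maps from writer title
  writer optional, bytes -> bytes: reader checksum maps from writer checksum
  writer optional, bytes -> bytes: reader signature maps from writer signature
  writer required, bytes -> bytes: reader avatar maps from writer avatar
  no writer field matches reader blob
  breaking: (blob, R1)
  => 1 violation(s): backward is BREAKING for User
forward on User — v1 reading data written by v2:
  writer optional, Role -> Role: reader role maps from writer role
  writer required, list<float32> -> list<float32>: reader scores maps from writer scores
  writer required, bytes -> bytes: reader payload maps from writer payload
  writer required, string -> string: reader title maps from writer title
  writer optional, bytes -> bytes: reader checksum maps from writer checksum
  writer optional, bytes -> bytes: reader signature maps from writer signature
  writer required, bytes -> bytes: reader avatar maps from writer avatar
  blob (writer side), unknown to reader
  breaking: (blob, R2)
  breaking: (role, R1)
  => 2 violation(s): forward is BREAKING for User


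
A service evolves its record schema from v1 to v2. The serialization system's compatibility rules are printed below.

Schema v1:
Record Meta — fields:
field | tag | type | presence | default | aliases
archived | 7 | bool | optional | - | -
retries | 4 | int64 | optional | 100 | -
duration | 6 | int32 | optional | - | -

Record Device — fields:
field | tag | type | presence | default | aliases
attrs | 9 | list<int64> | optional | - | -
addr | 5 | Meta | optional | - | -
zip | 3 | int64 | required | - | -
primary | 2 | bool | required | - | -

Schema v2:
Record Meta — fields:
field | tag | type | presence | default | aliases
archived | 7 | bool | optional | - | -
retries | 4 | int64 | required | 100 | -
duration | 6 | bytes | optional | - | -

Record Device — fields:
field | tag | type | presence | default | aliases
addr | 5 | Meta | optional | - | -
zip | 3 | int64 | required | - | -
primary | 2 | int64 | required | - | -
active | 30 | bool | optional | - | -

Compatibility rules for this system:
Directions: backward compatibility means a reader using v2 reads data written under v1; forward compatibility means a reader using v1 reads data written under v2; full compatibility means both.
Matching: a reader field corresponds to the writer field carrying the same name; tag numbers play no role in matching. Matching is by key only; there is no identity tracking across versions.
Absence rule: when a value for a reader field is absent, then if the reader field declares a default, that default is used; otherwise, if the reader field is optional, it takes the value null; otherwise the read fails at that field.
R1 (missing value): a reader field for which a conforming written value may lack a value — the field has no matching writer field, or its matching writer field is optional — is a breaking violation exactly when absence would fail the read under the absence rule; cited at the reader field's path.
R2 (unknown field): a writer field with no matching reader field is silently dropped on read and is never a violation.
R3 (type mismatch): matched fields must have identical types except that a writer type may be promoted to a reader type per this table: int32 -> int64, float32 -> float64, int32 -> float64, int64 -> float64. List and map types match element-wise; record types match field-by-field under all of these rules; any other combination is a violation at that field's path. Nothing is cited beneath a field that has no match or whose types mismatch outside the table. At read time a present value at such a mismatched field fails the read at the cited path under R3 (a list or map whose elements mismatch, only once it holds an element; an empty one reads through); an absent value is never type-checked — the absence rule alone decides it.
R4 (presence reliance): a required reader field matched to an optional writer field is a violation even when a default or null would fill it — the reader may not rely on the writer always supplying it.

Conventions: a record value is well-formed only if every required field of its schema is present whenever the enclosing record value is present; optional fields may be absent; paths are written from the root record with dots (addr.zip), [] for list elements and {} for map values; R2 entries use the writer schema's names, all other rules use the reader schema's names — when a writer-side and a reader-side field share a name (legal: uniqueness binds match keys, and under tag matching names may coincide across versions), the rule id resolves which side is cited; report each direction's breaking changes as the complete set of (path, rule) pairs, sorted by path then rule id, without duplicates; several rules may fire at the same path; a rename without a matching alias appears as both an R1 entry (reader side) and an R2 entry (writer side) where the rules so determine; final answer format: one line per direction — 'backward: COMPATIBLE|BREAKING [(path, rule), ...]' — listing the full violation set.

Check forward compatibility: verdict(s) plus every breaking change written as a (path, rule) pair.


in Device below, arrows point writer -> reader
forward analysis of Device with v1 as reader and v2 as writer:
  attrs: no writer-side match
  addr <- addr (Meta -> Meta, writer optional)
  zip <- zip (int64 -> int64, writer required)
  primary <- primary (int64 -> bool, writer required)
  writer field active has no reader counterpart
  addr.archived <- addr.archived (bool -> bool, writer optional)
  addr.retries <- addr.retries (int64 -> int64, writer required)
  addr.duration <- addr.duration (bytes -> int32, writer optional)
  rule R3 violated at addr.duration
  rule R3 violated at primary
  => forward: BREAKING (2)
ruling out the remaining Device differences:
  added field active to record Device: optional bool, tag 30 (in v2 it sits last) -> no rule fires on it in Device's dialect; the asked verdict holds
  field retries in record Meta: optional changed to required -> its effect on Device is confined to the backward direction, not asked
  removed field attrs from record Device -> no rule fires on it in Device's dialect; the asked verdict holds

forward: BREAKING [(addr.duration, R3), (primary, R3)]


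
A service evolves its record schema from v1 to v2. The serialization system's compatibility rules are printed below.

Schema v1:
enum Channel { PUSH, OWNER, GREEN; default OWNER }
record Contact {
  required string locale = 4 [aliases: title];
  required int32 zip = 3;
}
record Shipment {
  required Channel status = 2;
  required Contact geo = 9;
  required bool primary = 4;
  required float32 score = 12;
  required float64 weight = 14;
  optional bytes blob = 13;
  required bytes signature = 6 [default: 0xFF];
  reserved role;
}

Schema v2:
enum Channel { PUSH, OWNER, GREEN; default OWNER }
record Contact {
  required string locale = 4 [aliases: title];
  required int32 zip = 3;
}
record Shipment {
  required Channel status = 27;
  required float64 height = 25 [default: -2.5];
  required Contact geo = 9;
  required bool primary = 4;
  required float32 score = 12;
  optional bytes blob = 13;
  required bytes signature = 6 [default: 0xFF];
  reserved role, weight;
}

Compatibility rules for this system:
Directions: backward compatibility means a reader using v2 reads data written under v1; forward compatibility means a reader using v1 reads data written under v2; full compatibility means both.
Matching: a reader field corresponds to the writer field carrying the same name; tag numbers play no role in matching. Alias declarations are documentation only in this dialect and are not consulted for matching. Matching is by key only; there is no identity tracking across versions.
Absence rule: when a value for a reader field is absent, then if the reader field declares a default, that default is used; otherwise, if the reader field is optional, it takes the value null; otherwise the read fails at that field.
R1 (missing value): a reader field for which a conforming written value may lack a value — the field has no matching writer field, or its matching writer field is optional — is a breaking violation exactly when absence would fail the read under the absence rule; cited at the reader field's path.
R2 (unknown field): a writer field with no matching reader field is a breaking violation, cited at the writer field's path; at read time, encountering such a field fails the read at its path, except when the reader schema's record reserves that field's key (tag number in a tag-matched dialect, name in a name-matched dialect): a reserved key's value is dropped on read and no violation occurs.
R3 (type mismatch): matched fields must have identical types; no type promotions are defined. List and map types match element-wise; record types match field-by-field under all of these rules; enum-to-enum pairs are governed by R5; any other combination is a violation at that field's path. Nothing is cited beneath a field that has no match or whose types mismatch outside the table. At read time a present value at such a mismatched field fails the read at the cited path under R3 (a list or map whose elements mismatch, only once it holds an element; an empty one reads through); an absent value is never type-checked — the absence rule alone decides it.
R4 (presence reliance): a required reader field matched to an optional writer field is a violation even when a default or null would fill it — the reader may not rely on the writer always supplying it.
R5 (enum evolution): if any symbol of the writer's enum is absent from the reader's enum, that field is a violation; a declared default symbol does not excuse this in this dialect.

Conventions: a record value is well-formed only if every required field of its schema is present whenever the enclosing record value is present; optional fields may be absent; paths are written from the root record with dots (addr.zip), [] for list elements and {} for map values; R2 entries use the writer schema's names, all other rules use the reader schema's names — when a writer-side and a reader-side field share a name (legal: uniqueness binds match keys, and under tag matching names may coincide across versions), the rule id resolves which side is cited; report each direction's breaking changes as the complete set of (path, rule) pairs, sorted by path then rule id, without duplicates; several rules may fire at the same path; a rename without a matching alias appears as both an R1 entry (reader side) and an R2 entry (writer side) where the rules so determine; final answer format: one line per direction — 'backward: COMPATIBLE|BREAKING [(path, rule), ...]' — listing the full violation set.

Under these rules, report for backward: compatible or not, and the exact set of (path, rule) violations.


each type pair in Shipment: writer, then reader
backward pass over Shipment, reader schema v2, writer schema v1:
  status <- status (Channel -> Channel, writer required)
  height: no writer-side match
  geo <- geo (Contact -> Contact, writer required)
  primary <- primary (bool -> bool, writer required)
  score <- score (float32 -> float32, writer required)
  blob <- blob (bytes -> bytes, writer optional)
  signature <- signature (bytes -> bytes, writer required)
  writer field weight has no reader counterpart
  geo.locale <- geo.locale (string -> string, writer required)
  geo.zip <- geo.zip (int32 -> int32, writer required)
  => backward verdict for Shipment: COMPATIBLE, no violations
the rest of the Shipment diff is inert for this question:
  field status in record Shipment: tag 2 changed to 27 -> triggers nothing under Shipment's printed rules — same verdict
  added field height to record Shipment: required float64, tag 25, default -2.5 (in v2 it sits immediately before geo) -> fires only in the forward direction of Shipment, which is not asked here
  removed field weight from record Shipment (its key "weight" joins the reserved list) -> fires only in the forward direction of Shipment, which is not asked here

backward: COMPATIBLE []


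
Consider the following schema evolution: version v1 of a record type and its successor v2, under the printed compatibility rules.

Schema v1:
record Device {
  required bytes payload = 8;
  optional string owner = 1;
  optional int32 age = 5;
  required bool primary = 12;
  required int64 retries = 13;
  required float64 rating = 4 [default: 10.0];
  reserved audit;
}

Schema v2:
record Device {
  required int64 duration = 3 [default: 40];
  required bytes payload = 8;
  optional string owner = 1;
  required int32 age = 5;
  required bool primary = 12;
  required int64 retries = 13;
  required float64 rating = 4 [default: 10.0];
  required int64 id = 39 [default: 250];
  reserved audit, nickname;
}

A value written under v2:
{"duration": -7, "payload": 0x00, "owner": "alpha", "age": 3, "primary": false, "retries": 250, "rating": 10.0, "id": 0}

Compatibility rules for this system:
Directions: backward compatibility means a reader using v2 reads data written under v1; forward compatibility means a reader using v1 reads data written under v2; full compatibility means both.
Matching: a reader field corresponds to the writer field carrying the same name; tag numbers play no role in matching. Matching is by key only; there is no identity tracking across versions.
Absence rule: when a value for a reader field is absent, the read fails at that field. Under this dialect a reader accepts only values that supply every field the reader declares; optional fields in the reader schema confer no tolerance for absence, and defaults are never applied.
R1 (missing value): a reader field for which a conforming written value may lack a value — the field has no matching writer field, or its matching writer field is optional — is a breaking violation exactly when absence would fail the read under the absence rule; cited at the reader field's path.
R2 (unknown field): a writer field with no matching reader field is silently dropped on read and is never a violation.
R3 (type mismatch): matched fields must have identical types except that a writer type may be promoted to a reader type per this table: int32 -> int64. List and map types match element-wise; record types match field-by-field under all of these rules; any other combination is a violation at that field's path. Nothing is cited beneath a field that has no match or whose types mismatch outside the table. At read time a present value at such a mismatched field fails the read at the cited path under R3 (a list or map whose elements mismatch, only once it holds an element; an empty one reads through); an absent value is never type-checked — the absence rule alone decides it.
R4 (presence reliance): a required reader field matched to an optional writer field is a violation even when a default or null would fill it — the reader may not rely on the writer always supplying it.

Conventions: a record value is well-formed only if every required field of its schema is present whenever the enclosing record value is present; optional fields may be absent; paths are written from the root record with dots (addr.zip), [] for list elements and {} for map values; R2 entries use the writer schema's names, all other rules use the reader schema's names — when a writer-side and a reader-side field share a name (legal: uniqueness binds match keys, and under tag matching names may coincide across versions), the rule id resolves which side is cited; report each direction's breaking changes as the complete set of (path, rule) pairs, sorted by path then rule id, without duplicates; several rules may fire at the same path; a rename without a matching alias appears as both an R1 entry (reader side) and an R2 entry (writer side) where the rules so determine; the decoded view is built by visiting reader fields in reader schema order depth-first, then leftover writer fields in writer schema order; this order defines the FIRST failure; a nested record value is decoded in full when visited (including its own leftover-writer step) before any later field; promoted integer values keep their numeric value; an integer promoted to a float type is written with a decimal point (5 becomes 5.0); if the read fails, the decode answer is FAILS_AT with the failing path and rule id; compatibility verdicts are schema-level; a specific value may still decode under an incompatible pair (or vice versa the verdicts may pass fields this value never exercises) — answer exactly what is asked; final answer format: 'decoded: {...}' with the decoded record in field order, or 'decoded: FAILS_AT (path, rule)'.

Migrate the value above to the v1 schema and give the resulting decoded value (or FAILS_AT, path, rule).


in Device below, arrows point writer -> reader
decoding the Device value with the v1 reader:
  payload := 0x00
  owner := "alpha"
  age := 3
  primary := false
  retries := 250
  rating := 10.0
  writer duration: unmatched, discarded
  writer id: unmatched, discarded
  => decoded: {"payload": 0x00, "owner": "alpha", "age": 3, "primary": false, "retries": 250, "rating": 10.0}
ruling out the remaining Device differences:
  field age in record Device: optional changed to required -> shifts the Device verdicts, not this decode
  added field id to record Device: required int64, tag 39, default 250 (in v2 it sits last) -> shifts the Device verdicts, not this decode
  added field duration to record Device: required int64, tag 3, default 40 (in v2 it sits immediately before payload) -> shifts the Device verdicts, not this decode

decoded: {"payload": 0x00, "owner": "alpha", "age": 3, "primary": false, "retries": 250, "rating": 10.0}


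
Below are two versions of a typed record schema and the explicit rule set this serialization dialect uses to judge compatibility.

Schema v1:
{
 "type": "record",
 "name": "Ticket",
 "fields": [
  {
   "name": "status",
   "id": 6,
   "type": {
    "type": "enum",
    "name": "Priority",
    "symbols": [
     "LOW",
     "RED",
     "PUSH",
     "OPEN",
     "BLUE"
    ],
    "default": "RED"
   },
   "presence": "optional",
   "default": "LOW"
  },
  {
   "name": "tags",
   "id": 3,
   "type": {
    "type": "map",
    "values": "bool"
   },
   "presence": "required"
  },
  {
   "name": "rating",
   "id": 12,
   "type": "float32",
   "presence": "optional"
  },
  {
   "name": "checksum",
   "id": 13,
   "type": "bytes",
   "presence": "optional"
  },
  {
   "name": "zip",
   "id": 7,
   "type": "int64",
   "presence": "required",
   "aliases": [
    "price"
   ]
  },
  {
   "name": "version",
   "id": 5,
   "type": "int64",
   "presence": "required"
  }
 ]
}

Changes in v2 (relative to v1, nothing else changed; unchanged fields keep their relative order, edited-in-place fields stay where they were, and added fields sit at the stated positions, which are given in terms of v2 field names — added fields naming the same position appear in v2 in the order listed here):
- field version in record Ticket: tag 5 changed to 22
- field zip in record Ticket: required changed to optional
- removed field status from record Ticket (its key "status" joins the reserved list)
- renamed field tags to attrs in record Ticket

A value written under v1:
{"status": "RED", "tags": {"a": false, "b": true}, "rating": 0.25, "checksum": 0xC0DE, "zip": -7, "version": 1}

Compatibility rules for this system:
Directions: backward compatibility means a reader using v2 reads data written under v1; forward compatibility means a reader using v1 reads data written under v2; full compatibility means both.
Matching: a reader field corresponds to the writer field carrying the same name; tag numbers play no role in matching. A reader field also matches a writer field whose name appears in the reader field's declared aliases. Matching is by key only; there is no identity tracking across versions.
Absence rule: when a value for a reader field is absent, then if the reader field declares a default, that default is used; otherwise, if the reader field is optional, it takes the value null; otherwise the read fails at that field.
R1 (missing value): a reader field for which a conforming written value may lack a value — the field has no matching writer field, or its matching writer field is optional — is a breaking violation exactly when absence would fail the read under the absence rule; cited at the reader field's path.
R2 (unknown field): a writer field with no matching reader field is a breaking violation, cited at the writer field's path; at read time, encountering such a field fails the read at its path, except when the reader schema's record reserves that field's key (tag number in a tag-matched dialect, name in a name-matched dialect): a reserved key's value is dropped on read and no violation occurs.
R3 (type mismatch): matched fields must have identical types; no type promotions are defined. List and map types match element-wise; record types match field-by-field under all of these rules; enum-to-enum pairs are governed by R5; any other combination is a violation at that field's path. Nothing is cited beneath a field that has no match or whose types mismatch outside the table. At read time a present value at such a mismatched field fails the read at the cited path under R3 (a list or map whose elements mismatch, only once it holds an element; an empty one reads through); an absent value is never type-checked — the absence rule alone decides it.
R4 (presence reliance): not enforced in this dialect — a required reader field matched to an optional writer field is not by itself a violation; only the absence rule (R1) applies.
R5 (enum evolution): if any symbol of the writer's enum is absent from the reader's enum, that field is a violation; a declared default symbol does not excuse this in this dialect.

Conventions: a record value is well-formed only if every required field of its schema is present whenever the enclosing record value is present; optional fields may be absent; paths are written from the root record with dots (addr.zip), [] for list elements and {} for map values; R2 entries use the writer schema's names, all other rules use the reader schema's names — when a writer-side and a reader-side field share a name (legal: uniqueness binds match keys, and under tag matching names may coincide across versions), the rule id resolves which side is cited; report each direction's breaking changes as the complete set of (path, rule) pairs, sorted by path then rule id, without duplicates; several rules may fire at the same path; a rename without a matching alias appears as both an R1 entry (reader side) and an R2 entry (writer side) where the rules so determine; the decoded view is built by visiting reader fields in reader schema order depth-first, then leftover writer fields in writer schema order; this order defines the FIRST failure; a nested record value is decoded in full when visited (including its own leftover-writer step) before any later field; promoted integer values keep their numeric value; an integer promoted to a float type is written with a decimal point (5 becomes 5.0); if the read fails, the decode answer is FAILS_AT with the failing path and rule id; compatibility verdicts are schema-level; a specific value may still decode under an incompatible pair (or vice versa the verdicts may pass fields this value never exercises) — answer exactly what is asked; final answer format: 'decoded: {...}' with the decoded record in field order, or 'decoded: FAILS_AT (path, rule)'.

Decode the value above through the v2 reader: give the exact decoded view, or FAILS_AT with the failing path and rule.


each type pair in Ticket: writer, then reader
decoding the Ticket value with the v2 reader:
  read fails at attrs under R1 (no fill)
  => FAILS_AT (attrs, R1)
the other Ticket changes do not affect what is asked:
  field version in record Ticket: tag 5 changed to 22 -> inert under this dialect — no rule fires on Ticket and the result does not move
  field zip in record Ticket: required changed to optional -> affects the rule determinations only; this particular Ticket value decodes identically
  removed field status from record Ticket (its key "status" joins the reserved list) -> inert under this dialect — no rule fires on Ticket and the result does not move

decoded: FAILS_AT (attrs, R1)
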